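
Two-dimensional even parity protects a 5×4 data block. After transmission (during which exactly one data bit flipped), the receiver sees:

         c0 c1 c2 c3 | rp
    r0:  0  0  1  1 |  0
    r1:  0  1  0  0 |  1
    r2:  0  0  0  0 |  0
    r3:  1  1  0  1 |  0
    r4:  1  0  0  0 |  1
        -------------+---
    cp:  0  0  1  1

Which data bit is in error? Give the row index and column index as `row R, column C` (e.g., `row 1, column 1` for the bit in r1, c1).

row 3, column 3

Recompute each row's even parity and compare to rp:
  r0: data parity 0, sent rp 0 → ok
  r1: data parity 1, sent rp 1 → ok
  r2: data parity 0, sent rp 0 → ok
  r3: data parity 1, sent rp 0 → mismatch
  r4: data parity 1, sent rp 1 → ok
Recompute each column's even parity and compare to cp:
  c0: data parity 0, sent cp 0 → ok
  c1: data parity 0, sent cp 0 → ok
  c2: data parity 1, sent cp 1 → ok
  c3: data parity 0, sent cp 1 → mismatch
Exactly one row (r3) and one column (c3) fail → the flipped bit is at their intersection.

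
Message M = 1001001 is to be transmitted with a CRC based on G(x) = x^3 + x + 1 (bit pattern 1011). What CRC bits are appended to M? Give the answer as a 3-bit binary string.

010

Append 3 zeros: 1001001000. Divide by 1011 (XOR where the leading bit is 1):
  pos 0: 1001 XOR 1011 = 0010
  pos 2: 1000 XOR 1011 = 0011
  pos 4: 1110 XOR 1011 = 0101
  pos 5: 1010 XOR 1011 = 0001
Remainder (last 3 bits) = 010. This is the CRC / FCS.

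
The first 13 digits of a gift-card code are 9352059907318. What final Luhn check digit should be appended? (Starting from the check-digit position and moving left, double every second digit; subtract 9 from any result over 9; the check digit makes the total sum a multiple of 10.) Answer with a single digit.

1

Partial digits right→left: 8 1 3 7 0 9 9 5 0 2 5 3 9
Double every second digit counting from the check-digit position (so the 1st, 3rd, 5th, ... of the partial from the right).
  doubled (with −9 where >9): 7 6 0 9 0 1 9 → sum 32
  kept as-is: 1 7 9 5 2 3 → sum 27
Total = 32 + 27 = 59.
Check digit = (10 − (59 mod 10)) mod 10 = 1.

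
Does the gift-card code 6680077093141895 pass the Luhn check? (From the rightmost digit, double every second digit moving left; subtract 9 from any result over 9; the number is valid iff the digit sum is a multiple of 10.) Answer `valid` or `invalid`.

valid

From the right, keep odd positions and double even positions (subtract 9 from any doubled value over 9):
  doubled (positions 2,4,...): 9 2 2 9 5 0 7 3 → sum 37
  kept (positions 1,3,...): 5 8 4 3 0 7 0 6 → sum 33
Total = 70.
70 mod 10 = 0, so the number is valid.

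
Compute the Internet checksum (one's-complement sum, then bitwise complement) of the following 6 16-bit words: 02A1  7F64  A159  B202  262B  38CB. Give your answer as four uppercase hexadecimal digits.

One's-complement addition (fold any carry out of bit 15 back into bit 0):
  0x02A1 + 0x7F64 = 0x08205
  0x8205 + 0xA159 = 0x1235E → wrap carry → 0x235F
  0x235F + 0xB202 = 0x0D561
  0xD561 + 0x262B = 0x0FB8C
  0xFB8C + 0x38CB = 0x13457 → wrap carry → 0x3458
One's-complement sum = 0x3458.
Checksum = ~0x3458 & 0xFFFF = 0xCBA7.

CBA7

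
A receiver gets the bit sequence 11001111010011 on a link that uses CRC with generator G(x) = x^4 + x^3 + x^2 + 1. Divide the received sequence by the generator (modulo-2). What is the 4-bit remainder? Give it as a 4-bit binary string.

1110

Modulo-2 division of 11001111010011 by 11101:
  pos 0: 11001 XOR 11101 = 00100
  pos 2: 10011 XOR 11101 = 01110
  pos 3: 11101 XOR 11101 = 00000
  pos 9: 10011 XOR 11101 = 01110
Remainder = 1110 (nonzero — an error is detected).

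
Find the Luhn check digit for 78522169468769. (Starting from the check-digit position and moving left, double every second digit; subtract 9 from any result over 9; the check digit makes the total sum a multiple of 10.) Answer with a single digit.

Partial digits right→left: 9 6 7 8 6 4 9 6 1 2 2 5 8 7
Double every second digit counting from the check-digit position (so the 1st, 3rd, 5th, ... of the partial from the right).
  doubled (with −9 where >9): 9 5 3 9 2 4 7 → sum 39
  kept as-is: 6 8 4 6 2 5 7 → sum 38
Total = 39 + 38 = 77.
Check digit = (10 − (77 mod 10)) mod 10 = 3.

3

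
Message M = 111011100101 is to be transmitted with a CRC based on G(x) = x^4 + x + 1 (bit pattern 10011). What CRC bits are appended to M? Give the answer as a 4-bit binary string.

1001

Append 4 zeros: 1110111001010000. Divide by 10011 (XOR where the leading bit is 1):
  pos 0: 11101 XOR 10011 = 01110
  pos 1: 11101 XOR 10011 = 01110
  pos 2: 11101 XOR 10011 = 01110
  pos 3: 11100 XOR 10011 = 01111
  pos 4: 11110 XOR 10011 = 01101
  pos 5: 11011 XOR 10011 = 01000
  pos 6: 10000 XOR 10011 = 00011
  pos 9: 11100 XOR 10011 = 01111
  pos 10: 11110 XOR 10011 = 01101
  pos 11: 11010 XOR 10011 = 01001
Remainder (last 4 bits) = 1001. This is the CRC / FCS.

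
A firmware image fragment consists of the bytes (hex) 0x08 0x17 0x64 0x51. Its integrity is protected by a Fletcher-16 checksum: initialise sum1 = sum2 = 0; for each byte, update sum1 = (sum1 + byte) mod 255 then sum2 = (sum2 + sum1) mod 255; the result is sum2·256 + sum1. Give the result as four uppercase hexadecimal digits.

Running sums (mod 255):
  after byte 0 (0x08): sum1=8, sum2=8
  after byte 1 (0x17): sum1=31, sum2=39
  after byte 2 (0x64): sum1=131, sum2=170
  after byte 3 (0x51): sum1=212, sum2=127
Checksum = sum2·256 + sum1 = 127·256 + 212 = 32724 = 0x7FD4.

7FD4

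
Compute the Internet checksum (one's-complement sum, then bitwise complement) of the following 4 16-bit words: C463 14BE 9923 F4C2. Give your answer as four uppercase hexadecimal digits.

One's-complement addition (fold any carry out of bit 15 back into bit 0):
  0xC463 + 0x14BE = 0x0D921
  0xD921 + 0x9923 = 0x17244 → wrap carry → 0x7245
  0x7245 + 0xF4C2 = 0x16707 → wrap carry → 0x6708
One's-complement sum = 0x6708.
Checksum = ~0x6708 & 0xFFFF = 0x98F7.

98F7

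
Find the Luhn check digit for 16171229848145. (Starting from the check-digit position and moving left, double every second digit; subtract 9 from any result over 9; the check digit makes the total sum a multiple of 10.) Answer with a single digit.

Partial digits right→left: 5 4 1 8 4 8 9 2 2 1 7 1 6 1
Double every second digit counting from the check-digit position (so the 1st, 3rd, 5th, ... of the partial from the right).
  doubled (with −9 where >9): 1 2 8 9 4 5 3 → sum 32
  kept as-is: 4 8 8 2 1 1 1 → sum 25
Total = 32 + 25 = 57.
Check digit = (10 − (57 mod 10)) mod 10 = 3.

3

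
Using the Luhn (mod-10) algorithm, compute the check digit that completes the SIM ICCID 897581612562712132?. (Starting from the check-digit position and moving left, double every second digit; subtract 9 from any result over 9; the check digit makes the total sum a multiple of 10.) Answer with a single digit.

4

Partial digits right→left: 2 3 1 2 1 7 2 6 5 2 1 6 1 8 5 7 9 8
Double every second digit counting from the check-digit position (so the 1st, 3rd, 5th, ... of the partial from the right).
  doubled (with −9 where >9): 4 2 2 4 1 2 2 1 9 → sum 27
  kept as-is: 3 2 7 6 2 6 8 7 8 → sum 49
Total = 27 + 49 = 76.
Check digit = (10 − (76 mod 10)) mod 10 = 4.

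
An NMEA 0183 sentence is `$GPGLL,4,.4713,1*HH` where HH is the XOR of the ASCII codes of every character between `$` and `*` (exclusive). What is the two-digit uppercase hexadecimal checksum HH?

XOR the ASCII codes of the payload characters:
  'G' = 0x47 → acc = 0x47
  'P' = 0x50 → acc = 0x17
  'G' = 0x47 → acc = 0x50
  'L' = 0x4C → acc = 0x1C
  'L' = 0x4C → acc = 0x50
  ',' = 0x2C → acc = 0x7C
  '4' = 0x34 → acc = 0x48
  ',' = 0x2C → acc = 0x64
  '.' = 0x2E → acc = 0x4A
  '4' = 0x34 → acc = 0x7E
  '7' = 0x37 → acc = 0x49
  '1' = 0x31 → acc = 0x78
  '3' = 0x33 → acc = 0x4B
  ',' = 0x2C → acc = 0x67
  '1' = 0x31 → acc = 0x56
Checksum = 0x56.

56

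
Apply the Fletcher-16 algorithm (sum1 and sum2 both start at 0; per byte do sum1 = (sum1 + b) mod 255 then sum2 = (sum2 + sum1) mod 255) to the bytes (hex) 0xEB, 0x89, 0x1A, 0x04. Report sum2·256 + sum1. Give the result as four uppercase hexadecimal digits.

8493

Running sums (mod 255):
  after byte 0 (0xEB): sum1=235, sum2=235
  after byte 1 (0x89): sum1=117, sum2=97
  after byte 2 (0x1A): sum1=143, sum2=240
  after byte 3 (0x04): sum1=147, sum2=132
Checksum = sum2·256 + sum1 = 132·256 + 147 = 33939 = 0x8493.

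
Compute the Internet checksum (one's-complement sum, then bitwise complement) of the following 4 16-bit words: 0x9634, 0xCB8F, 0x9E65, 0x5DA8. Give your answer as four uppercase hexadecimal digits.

A22D

One's-complement addition (fold any carry out of bit 15 back into bit 0):
  0x9634 + 0xCB8F = 0x161C3 → wrap carry → 0x61C4
  0x61C4 + 0x9E65 = 0x10029 → wrap carry → 0x002A
  0x002A + 0x5DA8 = 0x05DD2
One's-complement sum = 0x5DD2.
Checksum = ~0x5DD2 & 0xFFFF = 0xA22D.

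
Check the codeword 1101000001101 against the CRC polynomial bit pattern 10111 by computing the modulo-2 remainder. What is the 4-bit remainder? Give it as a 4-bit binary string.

0000

Modulo-2 division of 1101000001101 by 10111:
  pos 0: 11010 XOR 10111 = 01101
  pos 1: 11010 XOR 10111 = 01101
  pos 2: 11010 XOR 10111 = 01101
  pos 3: 11010 XOR 10111 = 01101
  pos 4: 11010 XOR 10111 = 01101
  pos 5: 11011 XOR 10111 = 01100
  pos 6: 11001 XOR 10111 = 01110
  pos 7: 11100 XOR 10111 = 01011
  pos 8: 10111 XOR 10111 = 00000
Remainder = 0000 (zero — the frame passes the CRC check).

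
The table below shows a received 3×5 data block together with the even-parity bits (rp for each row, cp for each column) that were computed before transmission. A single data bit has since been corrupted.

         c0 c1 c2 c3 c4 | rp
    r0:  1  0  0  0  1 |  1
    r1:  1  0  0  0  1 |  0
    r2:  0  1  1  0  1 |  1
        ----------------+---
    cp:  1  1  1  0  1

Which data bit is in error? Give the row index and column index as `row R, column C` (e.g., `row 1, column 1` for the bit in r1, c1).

Recompute each row's even parity and compare to rp:
  r0: data parity 0, sent rp 1 → mismatch
  r1: data parity 0, sent rp 0 → ok
  r2: data parity 1, sent rp 1 → ok
Recompute each column's even parity and compare to cp:
  c0: data parity 0, sent cp 1 → mismatch
  c1: data parity 1, sent cp 1 → ok
  c2: data parity 1, sent cp 1 → ok
  c3: data parity 0, sent cp 0 → ok
  c4: data parity 1, sent cp 1 → ok
Exactly one row (r0) and one column (c0) fail → the flipped bit is at their intersection.

row 0, column 0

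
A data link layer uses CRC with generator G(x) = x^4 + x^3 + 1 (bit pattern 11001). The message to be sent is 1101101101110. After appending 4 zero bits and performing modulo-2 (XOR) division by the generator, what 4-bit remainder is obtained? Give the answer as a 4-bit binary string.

Append 4 zeros: 11011011011100000. Divide by 11001 (XOR where the leading bit is 1):
  pos 0: 11011 XOR 11001 = 00010
  pos 3: 10011 XOR 11001 = 01010
  pos 4: 10100 XOR 11001 = 01101
  pos 5: 11011 XOR 11001 = 00010
  pos 8: 10110 XOR 11001 = 01111
  pos 9: 11110 XOR 11001 = 00111
  pos 11: 11100 XOR 11001 = 00101
Remainder (last 4 bits) = 1010. This is the CRC / FCS.

1010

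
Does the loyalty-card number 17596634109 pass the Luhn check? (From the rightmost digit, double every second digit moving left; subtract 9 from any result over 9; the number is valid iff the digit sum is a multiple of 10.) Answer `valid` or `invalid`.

valid

From the right, keep odd positions and double even positions (subtract 9 from any doubled value over 9):
  doubled (positions 2,4,...): 0 8 3 9 5 → sum 25
  kept (positions 1,3,...): 9 1 3 6 5 1 → sum 25
Total = 50.
50 mod 10 = 0, so the number is valid.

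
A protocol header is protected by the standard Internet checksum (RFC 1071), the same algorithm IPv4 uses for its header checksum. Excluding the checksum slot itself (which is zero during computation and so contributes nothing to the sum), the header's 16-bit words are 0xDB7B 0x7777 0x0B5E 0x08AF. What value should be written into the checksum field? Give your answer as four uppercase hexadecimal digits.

98FF

One's-complement addition (fold any carry out of bit 15 back into bit 0):
  0xDB7B + 0x7777 = 0x152F2 → wrap carry → 0x52F3
  0x52F3 + 0x0B5E = 0x05E51
  0x5E51 + 0x08AF = 0x06700
One's-complement sum = 0x6700.
Checksum = ~0x6700 & 0xFFFF = 0x98FF.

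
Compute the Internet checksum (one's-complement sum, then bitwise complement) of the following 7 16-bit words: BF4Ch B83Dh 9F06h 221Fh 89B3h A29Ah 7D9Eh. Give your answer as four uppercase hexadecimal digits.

One's-complement addition (fold any carry out of bit 15 back into bit 0):
  0xBF4C + 0xB83D = 0x17789 → wrap carry → 0x778A
  0x778A + 0x9F06 = 0x11690 → wrap carry → 0x1691
  0x1691 + 0x221F = 0x038B0
  0x38B0 + 0x89B3 = 0x0C263
  0xC263 + 0xA29A = 0x164FD → wrap carry → 0x64FE
  0x64FE + 0x7D9E = 0x0E29C
One's-complement sum = 0xE29C.
Checksum = ~0xE29C & 0xFFFF = 0x1D63.

1D63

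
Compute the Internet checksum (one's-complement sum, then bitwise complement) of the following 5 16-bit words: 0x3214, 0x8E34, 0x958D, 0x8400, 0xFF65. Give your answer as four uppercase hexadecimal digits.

One's-complement addition (fold any carry out of bit 15 back into bit 0):
  0x3214 + 0x8E34 = 0x0C048
  0xC048 + 0x958D = 0x155D5 → wrap carry → 0x55D6
  0x55D6 + 0x8400 = 0x0D9D6
  0xD9D6 + 0xFF65 = 0x1D93B → wrap carry → 0xD93C
One's-complement sum = 0xD93C.
Checksum = ~0xD93C & 0xFFFF = 0x26C3.

26C3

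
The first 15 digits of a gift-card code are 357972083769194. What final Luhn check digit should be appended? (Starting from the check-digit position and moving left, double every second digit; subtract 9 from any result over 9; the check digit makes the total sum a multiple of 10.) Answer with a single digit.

Partial digits right→left: 4 9 1 9 6 7 3 8 0 2 7 9 7 5 3
Double every second digit counting from the check-digit position (so the 1st, 3rd, 5th, ... of the partial from the right).
  doubled (with −9 where >9): 8 2 3 6 0 5 5 6 → sum 35
  kept as-is: 9 9 7 8 2 9 5 → sum 49
Total = 35 + 49 = 84.
Check digit = (10 − (84 mod 10)) mod 10 = 6.

6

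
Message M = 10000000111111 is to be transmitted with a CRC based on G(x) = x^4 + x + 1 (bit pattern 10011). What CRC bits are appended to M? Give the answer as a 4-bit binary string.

1001

Append 4 zeros: 100000001111110000. Divide by 10011 (XOR where the leading bit is 1):
  pos 0: 10000 XOR 10011 = 00011
  pos 3: 11000 XOR 10011 = 01011
  pos 4: 10111 XOR 10011 = 00100
  pos 6: 10011 XOR 10011 = 00000
  pos 11: 11100 XOR 10011 = 01111
  pos 12: 11110 XOR 10011 = 01101
  pos 13: 11010 XOR 10011 = 01001
Remainder (last 4 bits) = 1001. This is the CRC / FCS.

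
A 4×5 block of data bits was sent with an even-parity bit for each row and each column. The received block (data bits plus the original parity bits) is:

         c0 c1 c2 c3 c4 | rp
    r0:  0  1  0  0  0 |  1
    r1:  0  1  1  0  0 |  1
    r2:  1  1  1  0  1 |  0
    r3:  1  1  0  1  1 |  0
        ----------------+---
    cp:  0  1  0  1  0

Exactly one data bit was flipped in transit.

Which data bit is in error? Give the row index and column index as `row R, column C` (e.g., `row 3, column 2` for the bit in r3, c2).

Recompute each row's even parity and compare to rp:
  r0: data parity 1, sent rp 1 → ok
  r1: data parity 0, sent rp 1 → mismatch
  r2: data parity 0, sent rp 0 → ok
  r3: data parity 0, sent rp 0 → ok
Recompute each column's even parity and compare to cp:
  c0: data parity 0, sent cp 0 → ok
  c1: data parity 0, sent cp 1 → mismatch
  c2: data parity 0, sent cp 0 → ok
  c3: data parity 1, sent cp 1 → ok
  c4: data parity 0, sent cp 0 → ok
Exactly one row (r1) and one column (c1) fail → the flipped bit is at their intersection.

row 1, column 1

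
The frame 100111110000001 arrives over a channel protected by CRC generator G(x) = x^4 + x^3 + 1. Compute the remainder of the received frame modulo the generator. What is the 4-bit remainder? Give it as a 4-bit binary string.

Modulo-2 division of 100111110000001 by 11001:
  pos 0: 10011 XOR 11001 = 01010
  pos 1: 10101 XOR 11001 = 01100
  pos 2: 11001 XOR 11001 = 00000
  pos 7: 10000 XOR 11001 = 01001
  pos 8: 10010 XOR 11001 = 01011
  pos 9: 10110 XOR 11001 = 01111
  pos 10: 11111 XOR 11001 = 00110
Remainder = 0110 (nonzero — an error is detected).

0110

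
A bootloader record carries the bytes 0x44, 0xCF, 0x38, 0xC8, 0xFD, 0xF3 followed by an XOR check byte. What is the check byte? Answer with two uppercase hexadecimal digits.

75

XOR the bytes together:
  start with 0x44
  0x44 ⊕ 0xCF = 0x8B
  0x8B ⊕ 0x38 = 0xB3
  0xB3 ⊕ 0xC8 = 0x7B
  0x7B ⊕ 0xFD = 0x86
  0x86 ⊕ 0xF3 = 0x75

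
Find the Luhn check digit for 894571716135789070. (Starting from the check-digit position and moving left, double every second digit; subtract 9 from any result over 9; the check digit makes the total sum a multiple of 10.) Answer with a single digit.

Partial digits right→left: 0 7 0 9 8 7 5 3 1 6 1 7 1 7 5 4 9 8
Double every second digit counting from the check-digit position (so the 1st, 3rd, 5th, ... of the partial from the right).
  doubled (with −9 where >9): 0 0 7 1 2 2 2 1 9 → sum 24
  kept as-is: 7 9 7 3 6 7 7 4 8 → sum 58
Total = 24 + 58 = 82.
Check digit = (10 − (82 mod 10)) mod 10 = 8.

8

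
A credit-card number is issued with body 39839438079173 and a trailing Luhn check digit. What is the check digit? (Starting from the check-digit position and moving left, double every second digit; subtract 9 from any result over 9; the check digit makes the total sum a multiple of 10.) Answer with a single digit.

8

Partial digits right→left: 3 7 1 9 7 0 8 3 4 9 3 8 9 3
Double every second digit counting from the check-digit position (so the 1st, 3rd, 5th, ... of the partial from the right).
  doubled (with −9 where >9): 6 2 5 7 8 6 9 → sum 43
  kept as-is: 7 9 0 3 9 8 3 → sum 39
Total = 43 + 39 = 82.
Check digit = (10 − (82 mod 10)) mod 10 = 8.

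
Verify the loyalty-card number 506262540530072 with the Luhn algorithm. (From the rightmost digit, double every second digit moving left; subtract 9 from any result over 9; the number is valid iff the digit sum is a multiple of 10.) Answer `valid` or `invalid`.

From the right, keep odd positions and double even positions (subtract 9 from any doubled value over 9):
  doubled (positions 2,4,...): 5 0 1 8 4 4 0 → sum 22
  kept (positions 1,3,...): 2 0 3 0 5 6 6 5 → sum 27
Total = 49.
49 mod 10 = 9, so the number is invalid.

invalid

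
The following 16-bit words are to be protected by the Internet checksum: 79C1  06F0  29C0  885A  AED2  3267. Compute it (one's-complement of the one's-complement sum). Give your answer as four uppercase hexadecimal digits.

EBF9

One's-complement addition (fold any carry out of bit 15 back into bit 0):
  0x79C1 + 0x06F0 = 0x080B1
  0x80B1 + 0x29C0 = 0x0AA71
  0xAA71 + 0x885A = 0x132CB → wrap carry → 0x32CC
  0x32CC + 0xAED2 = 0x0E19E
  0xE19E + 0x3267 = 0x11405 → wrap carry → 0x1406
One's-complement sum = 0x1406.
Checksum = ~0x1406 & 0xFFFF = 0xEBF9.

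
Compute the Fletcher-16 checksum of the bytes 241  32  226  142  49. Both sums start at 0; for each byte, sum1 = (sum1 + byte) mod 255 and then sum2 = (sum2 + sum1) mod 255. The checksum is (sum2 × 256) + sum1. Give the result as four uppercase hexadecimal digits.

31B4

Running sums (mod 255):
  after byte 0 (241): sum1=241, sum2=241
  after byte 1 (32): sum1=18, sum2=4
  after byte 2 (226): sum1=244, sum2=248
  after byte 3 (142): sum1=131, sum2=124
  after byte 4 (49): sum1=180, sum2=49
Checksum = sum2·256 + sum1 = 49·256 + 180 = 12724 = 0x31B4.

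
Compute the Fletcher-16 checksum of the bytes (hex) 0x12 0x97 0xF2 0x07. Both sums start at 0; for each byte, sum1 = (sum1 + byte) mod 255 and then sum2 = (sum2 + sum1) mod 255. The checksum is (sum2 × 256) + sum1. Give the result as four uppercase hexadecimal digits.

Running sums (mod 255):
  after byte 0 (0x12): sum1=18, sum2=18
  after byte 1 (0x97): sum1=169, sum2=187
  after byte 2 (0xF2): sum1=156, sum2=88
  after byte 3 (0x07): sum1=163, sum2=251
Checksum = sum2·256 + sum1 = 251·256 + 163 = 64419 = 0xFBA3.

FBA3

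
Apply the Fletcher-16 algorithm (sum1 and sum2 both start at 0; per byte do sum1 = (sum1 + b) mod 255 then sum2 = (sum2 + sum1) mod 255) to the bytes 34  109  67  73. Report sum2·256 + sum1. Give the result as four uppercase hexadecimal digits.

Running sums (mod 255):
  after byte 0 (34): sum1=34, sum2=34
  after byte 1 (109): sum1=143, sum2=177
  after byte 2 (67): sum1=210, sum2=132
  after byte 3 (73): sum1=28, sum2=160
Checksum = sum2·256 + sum1 = 160·256 + 28 = 40988 = 0xA01C.

A01C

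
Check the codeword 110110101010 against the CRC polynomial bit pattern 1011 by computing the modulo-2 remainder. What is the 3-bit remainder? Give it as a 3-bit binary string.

Modulo-2 division of 110110101010 by 1011:
  pos 0: 1101 XOR 1011 = 0110
  pos 1: 1101 XOR 1011 = 0110
  pos 2: 1100 XOR 1011 = 0111
  pos 3: 1111 XOR 1011 = 0100
  pos 4: 1000 XOR 1011 = 0011
  pos 6: 1110 XOR 1011 = 0101
  pos 7: 1011 XOR 1011 = 0000
Remainder = 000 (zero — the frame passes the CRC check).

000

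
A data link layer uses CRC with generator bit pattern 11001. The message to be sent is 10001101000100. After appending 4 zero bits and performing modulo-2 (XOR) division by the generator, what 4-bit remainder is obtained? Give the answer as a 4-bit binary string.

Append 4 zeros: 100011010001000000. Divide by 11001 (XOR where the leading bit is 1):
  pos 0: 10001 XOR 11001 = 01000
  pos 1: 10001 XOR 11001 = 01000
  pos 2: 10000 XOR 11001 = 01001
  pos 3: 10011 XOR 11001 = 01010
  pos 4: 10100 XOR 11001 = 01101
  pos 5: 11010 XOR 11001 = 00011
  pos 8: 11010 XOR 11001 = 00011
  pos 11: 11000 XOR 11001 = 00001
Remainder (last 4 bits) = 0100. This is the CRC / FCS.

0100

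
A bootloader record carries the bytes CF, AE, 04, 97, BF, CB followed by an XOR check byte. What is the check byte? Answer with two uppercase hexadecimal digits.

XOR the bytes together:
  start with 0xCF
  0xCF ⊕ 0xAE = 0x61
  0x61 ⊕ 0x04 = 0x65
  0x65 ⊕ 0x97 = 0xF2
  0xF2 ⊕ 0xBF = 0x4D
  0x4D ⊕ 0xCB = 0x86

86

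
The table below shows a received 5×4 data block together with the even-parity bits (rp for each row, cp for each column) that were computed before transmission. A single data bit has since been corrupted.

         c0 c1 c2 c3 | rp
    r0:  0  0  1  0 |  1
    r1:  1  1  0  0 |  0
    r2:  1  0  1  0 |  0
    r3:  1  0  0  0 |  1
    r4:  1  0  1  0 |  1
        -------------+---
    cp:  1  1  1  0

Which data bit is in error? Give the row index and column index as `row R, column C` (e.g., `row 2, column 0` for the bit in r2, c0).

Recompute each row's even parity and compare to rp:
  r0: data parity 1, sent rp 1 → ok
  r1: data parity 0, sent rp 0 → ok
  r2: data parity 0, sent rp 0 → ok
  r3: data parity 1, sent rp 1 → ok
  r4: data parity 0, sent rp 1 → mismatch
Recompute each column's even parity and compare to cp:
  c0: data parity 0, sent cp 1 → mismatch
  c1: data parity 1, sent cp 1 → ok
  c2: data parity 1, sent cp 1 → ok
  c3: data parity 0, sent cp 0 → ok
Exactly one row (r4) and one column (c0) fail → the flipped bit is at their intersection.

row 4, column 0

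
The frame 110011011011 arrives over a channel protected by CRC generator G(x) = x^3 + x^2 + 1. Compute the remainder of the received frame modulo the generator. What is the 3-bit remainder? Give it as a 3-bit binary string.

100

Modulo-2 division of 110011011011 by 1101:
  pos 0: 1100 XOR 1101 = 0001
  pos 3: 1110 XOR 1101 = 0011
  pos 5: 1111 XOR 1101 = 0010
  pos 7: 1001 XOR 1101 = 0100
  pos 8: 1001 XOR 1101 = 0100
Remainder = 100 (nonzero — an error is detected).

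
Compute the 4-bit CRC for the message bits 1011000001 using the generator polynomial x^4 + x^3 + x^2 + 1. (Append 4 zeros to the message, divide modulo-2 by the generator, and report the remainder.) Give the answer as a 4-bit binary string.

Append 4 zeros: 10110000010000. Divide by 11101 (XOR where the leading bit is 1):
  pos 0: 10110 XOR 11101 = 01011
  pos 1: 10110 XOR 11101 = 01011
  pos 2: 10110 XOR 11101 = 01011
  pos 3: 10110 XOR 11101 = 01011
  pos 4: 10110 XOR 11101 = 01011
  pos 5: 10111 XOR 11101 = 01010
  pos 6: 10100 XOR 11101 = 01001
  pos 7: 10010 XOR 11101 = 01111
  pos 8: 11110 XOR 11101 = 00011
Remainder (last 4 bits) = 0110. This is the CRC / FCS.

0110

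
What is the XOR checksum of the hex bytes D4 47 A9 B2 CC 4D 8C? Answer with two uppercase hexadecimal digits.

85

XOR the bytes together:
  start with 0xD4
  0xD4 ⊕ 0x47 = 0x93
  0x93 ⊕ 0xA9 = 0x3A
  0x3A ⊕ 0xB2 = 0x88
  0x88 ⊕ 0xCC = 0x44
  0x44 ⊕ 0x4D = 0x09
  0x09 ⊕ 0x8C = 0x85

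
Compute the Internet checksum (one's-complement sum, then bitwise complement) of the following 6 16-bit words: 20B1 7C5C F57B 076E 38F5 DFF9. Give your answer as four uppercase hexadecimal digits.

4D19

One's-complement addition (fold any carry out of bit 15 back into bit 0):
  0x20B1 + 0x7C5C = 0x09D0D
  0x9D0D + 0xF57B = 0x19288 → wrap carry → 0x9289
  0x9289 + 0x076E = 0x099F7
  0x99F7 + 0x38F5 = 0x0D2EC
  0xD2EC + 0xDFF9 = 0x1B2E5 → wrap carry → 0xB2E6
One's-complement sum = 0xB2E6.
Checksum = ~0xB2E6 & 0xFFFF = 0x4D19.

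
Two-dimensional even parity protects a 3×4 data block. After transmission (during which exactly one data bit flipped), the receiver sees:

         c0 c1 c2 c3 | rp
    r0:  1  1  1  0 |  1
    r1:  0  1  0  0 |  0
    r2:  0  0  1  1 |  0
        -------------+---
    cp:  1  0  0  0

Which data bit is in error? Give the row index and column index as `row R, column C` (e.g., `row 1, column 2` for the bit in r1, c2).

row 1, column 3

Recompute each row's even parity and compare to rp:
  r0: data parity 1, sent rp 1 → ok
  r1: data parity 1, sent rp 0 → mismatch
  r2: data parity 0, sent rp 0 → ok
Recompute each column's even parity and compare to cp:
  c0: data parity 1, sent cp 1 → ok
  c1: data parity 0, sent cp 0 → ok
  c2: data parity 0, sent cp 0 → ok
  c3: data parity 1, sent cp 0 → mismatch
Exactly one row (r1) and one column (c3) fail → the flipped bit is at their intersection.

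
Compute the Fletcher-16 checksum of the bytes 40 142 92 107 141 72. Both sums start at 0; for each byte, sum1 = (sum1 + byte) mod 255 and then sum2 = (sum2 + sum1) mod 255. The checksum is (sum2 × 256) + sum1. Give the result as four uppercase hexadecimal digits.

D054

Running sums (mod 255):
  after byte 0 (40): sum1=40, sum2=40
  after byte 1 (142): sum1=182, sum2=222
  after byte 2 (92): sum1=19, sum2=241
  after byte 3 (107): sum1=126, sum2=112
  after byte 4 (141): sum1=12, sum2=124
  after byte 5 (72): sum1=84, sum2=208
Checksum = sum2·256 + sum1 = 208·256 + 84 = 53332 = 0xD054.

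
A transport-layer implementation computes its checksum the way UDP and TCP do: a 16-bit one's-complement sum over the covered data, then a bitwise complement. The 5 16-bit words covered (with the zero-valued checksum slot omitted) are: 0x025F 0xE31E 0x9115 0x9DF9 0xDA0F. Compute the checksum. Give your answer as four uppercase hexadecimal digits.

1163

One's-complement addition (fold any carry out of bit 15 back into bit 0):
  0x025F + 0xE31E = 0x0E57D
  0xE57D + 0x9115 = 0x17692 → wrap carry → 0x7693
  0x7693 + 0x9DF9 = 0x1148C → wrap carry → 0x148D
  0x148D + 0xDA0F = 0x0EE9C
One's-complement sum = 0xEE9C.
Checksum = ~0xEE9C & 0xFFFF = 0x1163.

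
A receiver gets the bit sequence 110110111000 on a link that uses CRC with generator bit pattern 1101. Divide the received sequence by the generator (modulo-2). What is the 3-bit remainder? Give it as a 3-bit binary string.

Modulo-2 division of 110110111000 by 1101:
  pos 0: 1101 XOR 1101 = 0000
  pos 4: 1011 XOR 1101 = 0110
  pos 5: 1101 XOR 1101 = 0000
Remainder = 000 (zero — the frame passes the CRC check).

000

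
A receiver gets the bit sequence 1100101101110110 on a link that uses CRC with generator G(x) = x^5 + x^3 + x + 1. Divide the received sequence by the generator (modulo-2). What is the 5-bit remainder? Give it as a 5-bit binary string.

00000

Modulo-2 division of 1100101101110110 by 101011:
  pos 0: 110010 XOR 101011 = 011001
  pos 1: 110011 XOR 101011 = 011000
  pos 2: 110001 XOR 101011 = 011010
  pos 3: 110100 XOR 101011 = 011111
  pos 4: 111111 XOR 101011 = 010100
  pos 5: 101001 XOR 101011 = 000010
  pos 9: 101011 XOR 101011 = 000000
Remainder = 00000 (zero — the frame passes the CRC check).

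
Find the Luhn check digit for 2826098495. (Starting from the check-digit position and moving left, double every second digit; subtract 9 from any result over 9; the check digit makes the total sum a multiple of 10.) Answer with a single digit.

Partial digits right→left: 5 9 4 8 9 0 6 2 8 2
Double every second digit counting from the check-digit position (so the 1st, 3rd, 5th, ... of the partial from the right).
  doubled (with −9 where >9): 1 8 9 3 7 → sum 28
  kept as-is: 9 8 0 2 2 → sum 21
Total = 28 + 21 = 49.
Check digit = (10 − (49 mod 10)) mod 10 = 1.

1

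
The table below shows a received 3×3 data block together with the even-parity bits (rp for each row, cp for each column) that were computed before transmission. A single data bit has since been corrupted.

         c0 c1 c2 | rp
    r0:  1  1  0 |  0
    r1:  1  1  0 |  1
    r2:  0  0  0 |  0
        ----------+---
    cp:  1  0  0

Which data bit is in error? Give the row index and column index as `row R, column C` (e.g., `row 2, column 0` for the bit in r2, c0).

row 1, column 0

Recompute each row's even parity and compare to rp:
  r0: data parity 0, sent rp 0 → ok
  r1: data parity 0, sent rp 1 → mismatch
  r2: data parity 0, sent rp 0 → ok
Recompute each column's even parity and compare to cp:
  c0: data parity 0, sent cp 1 → mismatch
  c1: data parity 0, sent cp 0 → ok
  c2: data parity 0, sent cp 0 → ok
Exactly one row (r1) and one column (c0) fail → the flipped bit is at their intersection.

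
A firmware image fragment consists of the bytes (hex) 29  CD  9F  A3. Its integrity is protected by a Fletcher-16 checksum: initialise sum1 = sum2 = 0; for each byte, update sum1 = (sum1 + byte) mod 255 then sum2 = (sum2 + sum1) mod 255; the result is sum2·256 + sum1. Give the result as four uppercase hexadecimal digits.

Running sums (mod 255):
  after byte 0 (29): sum1=41, sum2=41
  after byte 1 (CD): sum1=246, sum2=32
  after byte 2 (9F): sum1=150, sum2=182
  after byte 3 (A3): sum1=58, sum2=240
Checksum = sum2·256 + sum1 = 240·256 + 58 = 61498 = 0xF03A.

F03A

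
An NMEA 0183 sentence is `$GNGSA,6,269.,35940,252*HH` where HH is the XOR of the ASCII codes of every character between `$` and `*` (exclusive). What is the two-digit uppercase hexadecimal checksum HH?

77

XOR the ASCII codes of the payload characters:
  'G' = 0x47 → acc = 0x47
  'N' = 0x4E → acc = 0x09
  'G' = 0x47 → acc = 0x4E
  'S' = 0x53 → acc = 0x1D
  'A' = 0x41 → acc = 0x5C
  ',' = 0x2C → acc = 0x70
  '6' = 0x36 → acc = 0x46
  ',' = 0x2C → acc = 0x6A
  '2' = 0x32 → acc = 0x58
  '6' = 0x36 → acc = 0x6E
  '9' = 0x39 → acc = 0x57
  '.' = 0x2E → acc = 0x79
  ',' = 0x2C → acc = 0x55
  '3' = 0x33 → acc = 0x66
  '5' = 0x35 → acc = 0x53
  '9' = 0x39 → acc = 0x6A
  '4' = 0x34 → acc = 0x5E
  '0' = 0x30 → acc = 0x6E
  ',' = 0x2C → acc = 0x42
  '2' = 0x32 → acc = 0x70
  '5' = 0x35 → acc = 0x45
  '2' = 0x32 → acc = 0x77
Checksum = 0x77.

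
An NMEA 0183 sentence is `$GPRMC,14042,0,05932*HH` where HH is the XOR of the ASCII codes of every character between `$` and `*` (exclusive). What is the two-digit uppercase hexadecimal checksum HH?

59

XOR the ASCII codes of the payload characters:
  'G' = 0x47 → acc = 0x47
  'P' = 0x50 → acc = 0x17
  'R' = 0x52 → acc = 0x45
  'M' = 0x4D → acc = 0x08
  'C' = 0x43 → acc = 0x4B
  ',' = 0x2C → acc = 0x67
  '1' = 0x31 → acc = 0x56
  '4' = 0x34 → acc = 0x62
  '0' = 0x30 → acc = 0x52
  '4' = 0x34 → acc = 0x66
  '2' = 0x32 → acc = 0x54
  ',' = 0x2C → acc = 0x78
  '0' = 0x30 → acc = 0x48
  ',' = 0x2C → acc = 0x64
  '0' = 0x30 → acc = 0x54
  '5' = 0x35 → acc = 0x61
  '9' = 0x39 → acc = 0x58
  '3' = 0x33 → acc = 0x6B
  '2' = 0x32 → acc = 0x59
Checksum = 0x59.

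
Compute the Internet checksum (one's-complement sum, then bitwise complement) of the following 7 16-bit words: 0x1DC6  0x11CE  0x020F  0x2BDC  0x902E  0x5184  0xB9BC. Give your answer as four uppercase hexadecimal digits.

One's-complement addition (fold any carry out of bit 15 back into bit 0):
  0x1DC6 + 0x11CE = 0x02F94
  0x2F94 + 0x020F = 0x031A3
  0x31A3 + 0x2BDC = 0x05D7F
  0x5D7F + 0x902E = 0x0EDAD
  0xEDAD + 0x5184 = 0x13F31 → wrap carry → 0x3F32
  0x3F32 + 0xB9BC = 0x0F8EE
One's-complement sum = 0xF8EE.
Checksum = ~0xF8EE & 0xFFFF = 0x0711.

0711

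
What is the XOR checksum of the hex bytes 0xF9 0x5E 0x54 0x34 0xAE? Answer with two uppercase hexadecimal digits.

XOR the bytes together:
  start with 0xF9
  0xF9 ⊕ 0x5E = 0xA7
  0xA7 ⊕ 0x54 = 0xF3
  0xF3 ⊕ 0x34 = 0xC7
  0xC7 ⊕ 0xAE = 0x69

69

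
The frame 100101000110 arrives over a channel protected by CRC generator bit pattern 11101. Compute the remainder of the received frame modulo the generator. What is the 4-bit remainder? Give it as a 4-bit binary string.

Modulo-2 division of 100101000110 by 11101:
  pos 0: 10010 XOR 11101 = 01111
  pos 1: 11111 XOR 11101 = 00010
  pos 4: 10000 XOR 11101 = 01101
  pos 5: 11011 XOR 11101 = 00110
  pos 7: 11010 XOR 11101 = 00111
Remainder = 0111 (nonzero — an error is detected).

0111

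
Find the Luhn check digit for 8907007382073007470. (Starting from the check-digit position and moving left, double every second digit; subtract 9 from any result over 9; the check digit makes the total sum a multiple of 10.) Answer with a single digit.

5

Partial digits right→left: 0 7 4 7 0 0 3 7 0 2 8 3 7 0 0 7 0 9 8
Double every second digit counting from the check-digit position (so the 1st, 3rd, 5th, ... of the partial from the right).
  doubled (with −9 where >9): 0 8 0 6 0 7 5 0 0 7 → sum 33
  kept as-is: 7 7 0 7 2 3 0 7 9 → sum 42
Total = 33 + 42 = 75.
Check digit = (10 − (75 mod 10)) mod 10 = 5.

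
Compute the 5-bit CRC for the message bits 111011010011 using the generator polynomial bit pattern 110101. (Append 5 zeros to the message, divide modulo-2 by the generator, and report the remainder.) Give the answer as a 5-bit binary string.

11000

Append 5 zeros: 11101101001100000. Divide by 110101 (XOR where the leading bit is 1):
  pos 0: 111011 XOR 110101 = 001110
  pos 2: 111001 XOR 110101 = 001100
  pos 4: 110000 XOR 110101 = 000101
  pos 7: 101110 XOR 110101 = 011011
  pos 8: 110110 XOR 110101 = 000011
Remainder (last 5 bits) = 11000. This is the CRC / FCS.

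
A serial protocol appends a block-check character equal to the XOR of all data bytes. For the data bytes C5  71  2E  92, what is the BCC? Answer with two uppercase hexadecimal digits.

XOR the bytes together:
  start with 0xC5
  0xC5 ⊕ 0x71 = 0xB4
  0xB4 ⊕ 0x2E = 0x9A
  0x9A ⊕ 0x92 = 0x08

08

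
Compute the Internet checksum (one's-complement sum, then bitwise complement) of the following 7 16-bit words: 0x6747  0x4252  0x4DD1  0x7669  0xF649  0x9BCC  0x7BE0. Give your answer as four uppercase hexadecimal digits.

One's-complement addition (fold any carry out of bit 15 back into bit 0):
  0x6747 + 0x4252 = 0x0A999
  0xA999 + 0x4DD1 = 0x0F76A
  0xF76A + 0x7669 = 0x16DD3 → wrap carry → 0x6DD4
  0x6DD4 + 0xF649 = 0x1641D → wrap carry → 0x641E
  0x641E + 0x9BCC = 0x0FFEA
  0xFFEA + 0x7BE0 = 0x17BCA → wrap carry → 0x7BCB
One's-complement sum = 0x7BCB.
Checksum = ~0x7BCB & 0xFFFF = 0x8434.

8434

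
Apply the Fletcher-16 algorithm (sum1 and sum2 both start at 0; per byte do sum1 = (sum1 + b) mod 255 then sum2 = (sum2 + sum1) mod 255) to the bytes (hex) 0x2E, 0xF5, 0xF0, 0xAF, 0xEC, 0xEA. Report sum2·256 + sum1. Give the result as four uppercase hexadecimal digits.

7A9C

Running sums (mod 255):
  after byte 0 (0x2E): sum1=46, sum2=46
  after byte 1 (0xF5): sum1=36, sum2=82
  after byte 2 (0xF0): sum1=21, sum2=103
  after byte 3 (0xAF): sum1=196, sum2=44
  after byte 4 (0xEC): sum1=177, sum2=221
  after byte 5 (0xEA): sum1=156, sum2=122
Checksum = sum2·256 + sum1 = 122·256 + 156 = 31388 = 0x7A9C.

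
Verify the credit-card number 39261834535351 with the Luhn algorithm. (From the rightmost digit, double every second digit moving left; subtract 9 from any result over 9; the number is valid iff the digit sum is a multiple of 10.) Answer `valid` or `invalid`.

invalid

From the right, keep odd positions and double even positions (subtract 9 from any doubled value over 9):
  doubled (positions 2,4,...): 1 1 1 6 2 4 6 → sum 21
  kept (positions 1,3,...): 1 3 3 4 8 6 9 → sum 34
Total = 55.
55 mod 10 = 5, so the number is invalid.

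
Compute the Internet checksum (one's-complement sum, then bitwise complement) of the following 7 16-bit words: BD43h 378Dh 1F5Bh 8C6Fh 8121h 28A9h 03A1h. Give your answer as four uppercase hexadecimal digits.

One's-complement addition (fold any carry out of bit 15 back into bit 0):
  0xBD43 + 0x378D = 0x0F4D0
  0xF4D0 + 0x1F5B = 0x1142B → wrap carry → 0x142C
  0x142C + 0x8C6F = 0x0A09B
  0xA09B + 0x8121 = 0x121BC → wrap carry → 0x21BD
  0x21BD + 0x28A9 = 0x04A66
  0x4A66 + 0x03A1 = 0x04E07
One's-complement sum = 0x4E07.
Checksum = ~0x4E07 & 0xFFFF = 0xB1F8.

B1F8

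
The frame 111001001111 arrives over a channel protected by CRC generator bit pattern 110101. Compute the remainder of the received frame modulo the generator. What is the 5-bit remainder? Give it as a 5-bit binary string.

Modulo-2 division of 111001001111 by 110101:
  pos 0: 111001 XOR 110101 = 001100
  pos 2: 110000 XOR 110101 = 000101
  pos 5: 101111 XOR 110101 = 011010
  pos 6: 110101 XOR 110101 = 000000
Remainder = 00000 (zero — the frame passes the CRC check).

00000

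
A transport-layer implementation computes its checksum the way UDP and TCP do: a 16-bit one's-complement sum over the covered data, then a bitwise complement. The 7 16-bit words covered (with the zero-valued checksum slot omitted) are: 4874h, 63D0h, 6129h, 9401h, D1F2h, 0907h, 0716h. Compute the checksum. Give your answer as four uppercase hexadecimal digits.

7C80

One's-complement addition (fold any carry out of bit 15 back into bit 0):
  0x4874 + 0x63D0 = 0x0AC44
  0xAC44 + 0x6129 = 0x10D6D → wrap carry → 0x0D6E
  0x0D6E + 0x9401 = 0x0A16F
  0xA16F + 0xD1F2 = 0x17361 → wrap carry → 0x7362
  0x7362 + 0x0907 = 0x07C69
  0x7C69 + 0x0716 = 0x0837F
One's-complement sum = 0x837F.
Checksum = ~0x837F & 0xFFFF = 0x7C80.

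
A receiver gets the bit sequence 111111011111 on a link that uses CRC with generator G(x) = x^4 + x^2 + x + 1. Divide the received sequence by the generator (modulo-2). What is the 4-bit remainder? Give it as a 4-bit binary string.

Modulo-2 division of 111111011111 by 10111:
  pos 0: 11111 XOR 10111 = 01000
  pos 1: 10001 XOR 10111 = 00110
  pos 3: 11001 XOR 10111 = 01110
  pos 4: 11101 XOR 10111 = 01010
  pos 5: 10101 XOR 10111 = 00010
Remainder = 1011 (nonzero — an error is detected).

1011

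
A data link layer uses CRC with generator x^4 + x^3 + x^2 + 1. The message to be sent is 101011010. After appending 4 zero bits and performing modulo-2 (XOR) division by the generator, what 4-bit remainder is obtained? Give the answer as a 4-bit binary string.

1011

Append 4 zeros: 1010110100000. Divide by 11101 (XOR where the leading bit is 1):
  pos 0: 10101 XOR 11101 = 01000
  pos 1: 10001 XOR 11101 = 01100
  pos 2: 11000 XOR 11101 = 00101
  pos 4: 10110 XOR 11101 = 01011
  pos 5: 10110 XOR 11101 = 01011
  pos 6: 10110 XOR 11101 = 01011
  pos 7: 10110 XOR 11101 = 01011
  pos 8: 10110 XOR 11101 = 01011
Remainder (last 4 bits) = 1011. This is the CRC / FCS.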